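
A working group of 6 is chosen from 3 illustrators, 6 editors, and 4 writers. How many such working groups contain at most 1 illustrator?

966

Split by how many illustrators are chosen (0 through 1).
Sum: C(3,0)·C(10,6) + C(3,1)·C(10,5) = 210 + 756 = 966.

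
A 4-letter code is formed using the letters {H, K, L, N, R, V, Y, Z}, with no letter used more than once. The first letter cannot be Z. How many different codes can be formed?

The first letter has 8−1 = 7 choices (anything except Z).
The remaining 3 letters are filled from the other 7 symbols without repetition: 7 × 6 × 5 = 210.
Total: 7 × 210 = 1470.

1470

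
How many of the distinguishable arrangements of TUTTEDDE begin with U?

210

Fix U in the first position and arrange the remaining 7 letters.
Those 7 letters have D appearing twice, E appearing twice, and T appearing 3 times, giving (7)!/(3!·2!·2!) = 210.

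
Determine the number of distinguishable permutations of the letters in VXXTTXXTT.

630

VXXTTXXTT has 9 letters with T appearing 4 times and X appearing 4 times.
The number of distinct arrangements is 9!/(4!·4!) = 362880/576 = 630.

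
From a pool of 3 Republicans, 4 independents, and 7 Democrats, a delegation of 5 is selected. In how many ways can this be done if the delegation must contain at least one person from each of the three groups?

Unrestricted: C(14,5) = 2002 ways to pick any 5 of the 14.
Selections missing a whole group: no Republicans → C(11,5) = 462; no independents → C(10,5) = 252; no Democrats → C(7,5) = 21.
Add back selections omitting two groups (i.e. drawn from a single group): C(3,5) + C(4,5) + C(7,5) = 21.
By inclusion–exclusion: 2002 − 735 + 21 = 1288.

1288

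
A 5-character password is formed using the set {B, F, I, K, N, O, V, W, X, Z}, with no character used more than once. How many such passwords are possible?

With no repetition, fill the 5 characters in order: 10 choices, then 9, down to 6.
That product is 10 × 9 × 8 × 7 × 6 = 30240.

30240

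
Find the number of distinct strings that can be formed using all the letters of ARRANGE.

1260

ARRANGE has 7 letters with A appearing twice and R appearing twice.
The number of distinct arrangements is 7!/(2!·2!) = 5040/4 = 1260.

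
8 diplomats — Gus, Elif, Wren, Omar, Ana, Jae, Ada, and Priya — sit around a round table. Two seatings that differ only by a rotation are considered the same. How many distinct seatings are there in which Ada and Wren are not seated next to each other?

3600

All circular seatings of 8 people number (7)! = 5040.
Seatings with Ada beside Wren: treat them as a block with 2 internal orders, giving 2 × (6)! = 1440.
Subtracting, 5040 − 1440 = 3600.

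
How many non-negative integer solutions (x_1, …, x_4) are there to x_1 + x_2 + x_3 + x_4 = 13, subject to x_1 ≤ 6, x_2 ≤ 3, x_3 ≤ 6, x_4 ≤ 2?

30

Ignoring the caps, the number of non-negative solutions to x_1+…+x_4 = 13 is C(16,3) = 560.
Subtract solutions that violate a single cap (substitute x_i' = x_i − (cap_i+1)): x_1 ≥ 7 gives C(9,3) = 84; x_2 ≥ 4 gives C(12,3) = 220; x_3 ≥ 7 gives C(9,3) = 84; x_4 ≥ 3 gives C(13,3) = 286. Together 674.
Add back pairs where two caps are both exceeded: 10 + 0 + 20 + 10 + 84 + 20 = 144.
By inclusion–exclusion the count is 560 − 674 + 144 = 30.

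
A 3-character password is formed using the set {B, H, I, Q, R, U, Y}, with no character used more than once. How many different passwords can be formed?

210

This is a permutation of 3 out of 7: P(7,3) = 7!/4!.
That product is 7 × 6 × 5 = 210.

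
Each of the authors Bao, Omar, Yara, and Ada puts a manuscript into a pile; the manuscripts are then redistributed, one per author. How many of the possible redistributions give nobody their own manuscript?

Count assignments avoiding every fixed point. For any j of the 4 authors fixed to their own manuscript, the other 4−j can be arranged in (4−j)! ways.
By inclusion–exclusion this is Σ_{j=0}^{4} (−1)^j C(4,j)·(4−j)!.
Computing: 24 − 24 + 12 − 4 + 1 = 9.

9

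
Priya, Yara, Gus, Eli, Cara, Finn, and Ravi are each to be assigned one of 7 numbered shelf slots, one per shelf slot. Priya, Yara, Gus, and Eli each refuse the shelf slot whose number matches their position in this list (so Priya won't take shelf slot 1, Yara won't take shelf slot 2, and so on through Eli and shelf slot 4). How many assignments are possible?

2790

Let Aᵢ (for 1 ≤ i ≤ 4) be the placements that put person i in their forbidden shelf slot. Any j of these fix j positions, leaving (7−j)! ways to fill the rest, and there are C(4,j) ways to pick which j.
By inclusion–exclusion, the number of valid placements is Σ_{j=0}^{4} (−1)^j C(4,j)·(7−j)!.
Computing: 5040 − 2880 + 720 − 96 + 6 = 2790.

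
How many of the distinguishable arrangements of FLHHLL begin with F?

10

Fix F in the first position and arrange the remaining 5 letters.
Those 5 letters have H appearing twice and L appearing 3 times, giving (5)!/(3!·2!) = 10.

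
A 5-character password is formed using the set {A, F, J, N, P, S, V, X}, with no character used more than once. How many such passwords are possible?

With no repetition, fill the 5 characters in order: 8 choices, then 7, down to 4.
That product is 8 × 7 × 6 × 5 × 4 = 6720.

6720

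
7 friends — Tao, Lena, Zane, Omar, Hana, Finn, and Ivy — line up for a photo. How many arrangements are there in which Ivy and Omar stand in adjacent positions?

1440

Place the 5 others and the Ivy-Omar pair as 6 objects in a line; the pair has 2 internal arrangements.
So the count is 2·(6)! = 1440.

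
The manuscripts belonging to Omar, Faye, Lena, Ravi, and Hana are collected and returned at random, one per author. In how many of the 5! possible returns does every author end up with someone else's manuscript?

44

This is the derangement count D_5: permutations of 5 items with no fixed point.
By inclusion–exclusion this is Σ_{j=0}^{5} (−1)^j C(5,j)·(5−j)!.
Computing: 120 − 120 + 60 − 20 + 5 − 1 = 44.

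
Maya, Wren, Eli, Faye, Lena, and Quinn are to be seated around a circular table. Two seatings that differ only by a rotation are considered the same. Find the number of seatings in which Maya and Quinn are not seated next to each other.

72

All circular seatings of 6 people number (5)! = 120.
Seatings with Maya beside Quinn: treat them as a block with 2 internal orders, giving 2 × (4)! = 48.
Subtracting, 120 − 48 = 72.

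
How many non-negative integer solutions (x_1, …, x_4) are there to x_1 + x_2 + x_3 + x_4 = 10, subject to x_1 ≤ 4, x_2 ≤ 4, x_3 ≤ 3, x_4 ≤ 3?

33

Ignoring the caps, the number of non-negative solutions to x_1+…+x_4 = 10 is C(13,3) = 286.
Subtract solutions that violate a single cap (substitute x_i' = x_i − (cap_i+1)): x_1 ≥ 5 gives C(8,3) = 56; x_2 ≥ 5 gives C(8,3) = 56; x_3 ≥ 4 gives C(9,3) = 84; x_4 ≥ 4 gives C(9,3) = 84. Together 280.
Add back pairs where two caps are both exceeded: 1 + 4 + 4 + 4 + 4 + 10 = 27.
By inclusion–exclusion the count is 286 − 280 + 27 = 33.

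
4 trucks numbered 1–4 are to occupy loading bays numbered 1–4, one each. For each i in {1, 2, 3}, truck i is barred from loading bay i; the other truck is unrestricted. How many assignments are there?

11

Let Aᵢ (for i ∈ {1, 2, 3}) be the placements that put truck i in its forbidden loading bay. Any j of these fix j positions, leaving (4−j)! ways to fill the rest, and there are C(3,j) ways to pick which j.
By inclusion–exclusion, the number of valid placements is Σ_{j=0}^{3} (−1)^j C(3,j)·(4−j)!.
Computing: 24 − 18 + 6 − 1 = 11.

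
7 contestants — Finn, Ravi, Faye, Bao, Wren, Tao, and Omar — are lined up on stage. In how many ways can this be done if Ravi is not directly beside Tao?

Of the 7! = 5040 arrangements, those with Ravi and Tao adjacent number 2 × 6! = 1440 (treat the pair as a block with 2 internal orders).
Complementary counting: 5040 − 1440 = 3600.

3600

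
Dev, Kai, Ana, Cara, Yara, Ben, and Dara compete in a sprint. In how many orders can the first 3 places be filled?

There are 7 choices for 1st place, 6 for 2nd, and 5 for 3rd.
That gives 7 × 6 × 5 = 210.

210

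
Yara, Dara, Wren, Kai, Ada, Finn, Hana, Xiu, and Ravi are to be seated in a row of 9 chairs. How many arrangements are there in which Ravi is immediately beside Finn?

Place the 7 others and the Ravi-Finn pair as 8 objects in a line; the pair has 2 internal arrangements.
That gives 2 × 8! = 2 × 40320 = 80640.

80640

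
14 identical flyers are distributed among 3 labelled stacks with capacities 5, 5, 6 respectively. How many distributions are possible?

Without the upper bounds there are C(16,2) = 120 ways to split 14 among 3 stacks.
Subtract solutions that violate a single cap (substitute x_i' = x_i − (cap_i+1)): x_1 ≥ 6 gives C(10,2) = 45; x_2 ≥ 6 gives C(10,2) = 45; x_3 ≥ 7 gives C(9,2) = 36. Together 126.
Add back pairs where two caps are both exceeded: 6 + 3 + 3 = 12.
By inclusion–exclusion the count is 120 − 126 + 12 = 6.

6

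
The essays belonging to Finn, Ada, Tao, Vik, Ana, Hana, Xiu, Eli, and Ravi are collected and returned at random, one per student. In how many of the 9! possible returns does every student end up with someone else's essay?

133496

Count assignments avoiding every fixed point. For any j of the 9 students fixed to their own essay, the other 9−j can be arranged in (9−j)! ways.
By inclusion–exclusion this is Σ_{j=0}^{9} (−1)^j C(9,j)·(9−j)!.
Computing: 362880 − 362880 + 181440 − 60480 + 15120 − 3024 + 504 − 72 + 9 − 1 = 133496.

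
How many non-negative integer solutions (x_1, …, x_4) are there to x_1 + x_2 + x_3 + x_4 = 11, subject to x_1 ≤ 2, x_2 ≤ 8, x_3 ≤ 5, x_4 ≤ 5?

Without the upper bounds there are C(14,3) = 364 ways to split 11 among 4 variables.
Subtract solutions that violate a single cap (substitute x_i' = x_i − (cap_i+1)): x_1 ≥ 3 gives C(11,3) = 165; x_2 ≥ 9 gives C(5,3) = 10; x_3 ≥ 6 gives C(8,3) = 56; x_4 ≥ 6 gives C(8,3) = 56. Together 287.
Add back pairs where two caps are both exceeded: 0 + 10 + 10 + 0 + 0 + 0 = 20.
By inclusion–exclusion the count is 364 − 287 + 20 = 97.

97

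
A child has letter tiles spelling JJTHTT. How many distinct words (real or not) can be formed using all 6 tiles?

Letter multiplicities in JJTHTT: H×1, J×2, T×3.
So there are 6! / (3!·2!) = 60 distinguishable arrangements.

60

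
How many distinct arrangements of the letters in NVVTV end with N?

4

Fix N in the last position and arrange the remaining 4 letters.
Those 4 letters have V appearing 3 times, giving (4)!/(3!) = 4.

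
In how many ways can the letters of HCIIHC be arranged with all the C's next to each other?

30

Treat the 2 copies of C as a single block. The multiset to arrange is then {CC, H, H, I, I}, 5 items in all.
That gives (5)!/(2!·2!) = 30 arrangements.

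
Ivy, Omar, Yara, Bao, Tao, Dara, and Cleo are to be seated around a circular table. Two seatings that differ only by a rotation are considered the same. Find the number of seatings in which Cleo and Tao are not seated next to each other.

Without the restriction there are (6)! = 720 seatings.
Seatings with Cleo beside Tao: treat them as a block with 2 internal orders, giving 2 × (5)! = 240.
Subtracting, 720 − 240 = 480.

480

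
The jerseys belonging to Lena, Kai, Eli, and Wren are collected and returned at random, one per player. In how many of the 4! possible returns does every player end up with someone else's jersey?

9

Let Aᵢ be the assignments in which player i gets their old jersey. We want the size of the complement of A₁∪…∪A_4.
By inclusion–exclusion this is Σ_{j=0}^{4} (−1)^j C(4,j)·(4−j)!.
Computing: 24 − 24 + 12 − 4 + 1 = 9.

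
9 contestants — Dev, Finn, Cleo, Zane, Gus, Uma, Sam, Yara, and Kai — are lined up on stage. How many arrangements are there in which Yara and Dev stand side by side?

80640

Glue Yara and Dev into one block (2 internal orders), leaving 8 units to arrange in a row.
So the count is 2·(8)! = 80640.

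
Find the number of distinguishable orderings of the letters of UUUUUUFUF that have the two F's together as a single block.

8

Treat the 2 copies of F as a single block. The multiset to arrange is then {FF, U, U, U, U, U, U, U}, 8 items in all.
That gives (8)!/(7!) = 8 arrangements.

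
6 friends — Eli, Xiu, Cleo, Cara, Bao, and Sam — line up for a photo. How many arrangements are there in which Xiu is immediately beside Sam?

240

Place the 4 others and the Xiu-Sam pair as 5 objects in a line; the pair has 2 internal arrangements.
That gives 2 × 5! = 2 × 120 = 240.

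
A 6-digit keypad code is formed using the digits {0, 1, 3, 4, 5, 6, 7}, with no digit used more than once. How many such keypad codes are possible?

5040

Choose and order 6 of the 7 symbols: the first digit has 7 options, the next 6, and so on down to 2.
7 × 6 × 5 × 4 × 3 × 2 = 5040.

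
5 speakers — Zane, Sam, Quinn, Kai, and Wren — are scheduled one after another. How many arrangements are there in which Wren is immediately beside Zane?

Glue Wren and Zane into one block (2 internal orders), leaving 4 units to arrange in a row.
So the count is 2·(4)! = 48.

48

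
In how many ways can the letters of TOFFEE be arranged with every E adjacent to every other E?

Treat the 2 copies of E as a single block. The multiset to arrange is then {EE, F, F, O, T}, 5 items in all.
That gives (5)!/(2!) = 60 arrangements.

60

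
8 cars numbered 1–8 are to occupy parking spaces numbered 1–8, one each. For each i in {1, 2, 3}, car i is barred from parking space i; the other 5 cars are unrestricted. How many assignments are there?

27240

Let Aᵢ (for i ∈ {1, 2, 3}) be the placements that put car i in its forbidden parking space. Any j of these fix j positions, leaving (8−j)! ways to fill the rest, and there are C(3,j) ways to pick which j.
By inclusion–exclusion, the number of valid placements is Σ_{j=0}^{3} (−1)^j C(3,j)·(8−j)!.
Computing: 40320 − 15120 + 2160 − 120 = 27240.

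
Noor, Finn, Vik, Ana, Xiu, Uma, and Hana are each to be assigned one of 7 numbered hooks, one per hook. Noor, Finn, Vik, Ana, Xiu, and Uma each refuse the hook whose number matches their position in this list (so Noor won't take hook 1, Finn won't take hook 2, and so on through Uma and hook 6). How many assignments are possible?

2119

Let Aᵢ (for 1 ≤ i ≤ 6) be the placements that put person i in their forbidden hook. Any j of these fix j positions, leaving (7−j)! ways to fill the rest, and there are C(6,j) ways to pick which j.
By inclusion–exclusion, the number of valid placements is Σ_{j=0}^{6} (−1)^j C(6,j)·(7−j)!.
Computing: 5040 − 4320 + 1800 − 480 + 90 − 12 + 1 = 2119.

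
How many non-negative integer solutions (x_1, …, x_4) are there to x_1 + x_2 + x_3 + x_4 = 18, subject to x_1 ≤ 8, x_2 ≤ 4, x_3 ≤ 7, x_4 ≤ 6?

Ignoring the caps, the number of non-negative solutions to x_1+…+x_4 = 18 is C(21,3) = 1330.
Subtract solutions that violate a single cap (substitute x_i' = x_i − (cap_i+1)): x_1 ≥ 9 gives C(12,3) = 220; x_2 ≥ 5 gives C(16,3) = 560; x_3 ≥ 8 gives C(13,3) = 286; x_4 ≥ 7 gives C(14,3) = 364. Together 1430.
Add back pairs where two caps are both exceeded: 35 + 4 + 10 + 56 + 84 + 20 = 209.
By inclusion–exclusion the count is 1330 − 1430 + 209 = 109.

109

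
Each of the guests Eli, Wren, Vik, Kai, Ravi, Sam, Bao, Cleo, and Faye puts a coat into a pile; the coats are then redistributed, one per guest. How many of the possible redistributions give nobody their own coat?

Let Aᵢ be the assignments in which guest i gets their own coat. We want the size of the complement of A₁∪…∪A_9.
By inclusion–exclusion this is Σ_{j=0}^{9} (−1)^j C(9,j)·(9−j)!.
Computing: 362880 − 362880 + 181440 − 60480 + 15120 − 3024 + 504 − 72 + 9 − 1 = 133496.

133496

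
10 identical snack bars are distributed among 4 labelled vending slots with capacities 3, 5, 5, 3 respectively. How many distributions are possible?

Without the upper bounds there are C(13,3) = 286 ways to split 10 among 4 vending slots.
Subtract solutions that violate a single cap (substitute x_i' = x_i − (cap_i+1)): x_1 ≥ 4 gives C(9,3) = 84; x_2 ≥ 6 gives C(7,3) = 35; x_3 ≥ 6 gives C(7,3) = 35; x_4 ≥ 4 gives C(9,3) = 84. Together 238.
Add back pairs where two caps are both exceeded: 1 + 1 + 10 + 0 + 1 + 1 = 14.
By inclusion–exclusion the count is 286 − 238 + 14 = 62.

62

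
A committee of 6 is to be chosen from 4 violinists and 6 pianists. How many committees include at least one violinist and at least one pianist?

209

Total 6-person selections from all 10: C(10,6) = 210.
Subtract selections that omit an entire group: no violinists → C(6,6) = 1; no pianists → C(4,6) = 0.
Both groups omitted at once is impossible, so 210 − 1 = 209.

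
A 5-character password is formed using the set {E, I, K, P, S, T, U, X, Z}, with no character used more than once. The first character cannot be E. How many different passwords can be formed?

The first character has 9−1 = 8 choices (anything except E).
The remaining 4 characters are filled from the other 8 symbols without repetition: 8 × 7 × 6 × 5 = 1680.
Total: 8 × 1680 = 13440.

13440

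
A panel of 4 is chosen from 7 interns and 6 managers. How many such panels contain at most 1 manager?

245

Split by how many managers are chosen (0 through 1).
Sum: C(6,0)·C(7,4) + C(6,1)·C(7,3) = 35 + 210 = 245.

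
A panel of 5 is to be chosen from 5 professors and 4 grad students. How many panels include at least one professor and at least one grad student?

125

Total 5-person selections from all 9: C(9,5) = 126.
Subtract selections that omit an entire group: no professors → C(4,5) = 0; no grad students → C(5,5) = 1.
Both groups omitted at once is impossible, so 126 − 1 = 125.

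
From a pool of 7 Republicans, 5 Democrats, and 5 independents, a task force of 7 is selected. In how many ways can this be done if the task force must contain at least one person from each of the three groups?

Unrestricted: C(17,7) = 19448 ways to pick any 7 of the 17.
Selections missing a whole group: no Republicans → C(10,7) = 120; no Democrats → C(12,7) = 792; no independents → C(12,7) = 792.
Add back selections omitting two groups (i.e. drawn from a single group): C(7,7) + C(5,7) + C(5,7) = 1.
By inclusion–exclusion: 19448 − 1704 + 1 = 17745.

17745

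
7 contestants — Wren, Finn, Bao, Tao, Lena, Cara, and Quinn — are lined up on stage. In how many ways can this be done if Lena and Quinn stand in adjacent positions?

1440

Treat {Lena, Quinn} as a single unit. There are 6 units to order, and the pair itself can be ordered 2 ways.
That gives 2 × 6! = 2 × 720 = 1440.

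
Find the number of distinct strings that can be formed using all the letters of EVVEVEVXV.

504

EVVEVEVXV has 9 letters with E appearing 3 times and V appearing 5 times.
Dividing 9! = 362880 by 5!·3! = 720 for the repeated letters gives 504.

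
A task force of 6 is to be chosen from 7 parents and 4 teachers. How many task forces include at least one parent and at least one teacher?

455

With no constraint there are C(11,6) = 462 possible selections.
Subtract selections that omit an entire group: no parents → C(4,6) = 0; no teachers → C(7,6) = 7.
Both groups omitted at once is impossible, so 462 − 7 = 455.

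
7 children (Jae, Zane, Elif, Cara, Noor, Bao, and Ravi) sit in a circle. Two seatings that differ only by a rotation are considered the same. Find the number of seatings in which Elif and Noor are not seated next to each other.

480

All circular seatings of 7 people number (6)! = 720.
Seatings with Elif beside Noor: treat them as a block with 2 internal orders, giving 2 × (5)! = 240.
Subtracting, 720 − 240 = 480.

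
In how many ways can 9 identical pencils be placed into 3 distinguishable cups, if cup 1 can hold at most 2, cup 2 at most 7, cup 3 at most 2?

6

Ignoring the caps, the number of non-negative solutions to x_1+…+x_3 = 9 is C(11,2) = 55.
Subtract solutions that violate a single cap (substitute x_i' = x_i − (cap_i+1)): x_1 ≥ 3 gives C(8,2) = 28; x_2 ≥ 8 gives C(3,2) = 3; x_3 ≥ 3 gives C(8,2) = 28. Together 59.
Add back pairs where two caps are both exceeded: 0 + 10 + 0 = 10.
By inclusion–exclusion the count is 55 − 59 + 10 = 6.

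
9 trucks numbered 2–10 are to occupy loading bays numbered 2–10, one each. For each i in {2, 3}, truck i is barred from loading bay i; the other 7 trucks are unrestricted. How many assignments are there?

287280

Let Aᵢ (for i ∈ {2, 3}) be the placements that put truck i in its forbidden loading bay. Any j of these fix j positions, leaving (9−j)! ways to fill the rest, and there are C(2,j) ways to pick which j.
By inclusion–exclusion, the number of valid placements is Σ_{j=0}^{2} (−1)^j C(2,j)·(9−j)!.
Computing: 362880 − 80640 + 5040 = 287280.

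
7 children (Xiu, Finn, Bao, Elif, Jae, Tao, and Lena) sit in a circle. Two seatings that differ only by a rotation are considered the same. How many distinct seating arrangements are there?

720

Seat Xiu anywhere (absorbing the rotational symmetry), then permute the other 6: (6)! = 720.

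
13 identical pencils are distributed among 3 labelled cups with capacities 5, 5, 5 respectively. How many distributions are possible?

6

Ignoring the caps, the number of non-negative solutions to x_1+…+x_3 = 13 is C(15,2) = 105.
Subtract solutions that violate a single cap (substitute x_i' = x_i − (cap_i+1)): x_1 ≥ 6 gives C(9,2) = 36; x_2 ≥ 6 gives C(9,2) = 36; x_3 ≥ 6 gives C(9,2) = 36. Together 108.
Add back pairs where two caps are both exceeded: 3 + 3 + 3 = 9.
By inclusion–exclusion the count is 105 − 108 + 9 = 6.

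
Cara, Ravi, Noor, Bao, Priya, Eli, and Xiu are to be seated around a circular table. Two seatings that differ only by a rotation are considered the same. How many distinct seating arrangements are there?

720

Fix one person's seat to break rotational symmetry; the remaining 6 people can be arranged in (6)! = 720 ways.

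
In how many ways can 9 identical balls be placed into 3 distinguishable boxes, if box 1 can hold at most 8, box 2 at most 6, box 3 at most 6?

42

Ignoring the caps, the number of non-negative solutions to x_1+…+x_3 = 9 is C(11,2) = 55.
Subtract solutions that violate a single cap (substitute x_i' = x_i − (cap_i+1)): x_1 ≥ 9 gives C(2,2) = 1; x_2 ≥ 7 gives C(4,2) = 6; x_3 ≥ 7 gives C(4,2) = 6. Together 13.
No two caps can be exceeded simultaneously, so the pair terms are all 0.
By inclusion–exclusion the count is 55 − 13 + 0 = 42.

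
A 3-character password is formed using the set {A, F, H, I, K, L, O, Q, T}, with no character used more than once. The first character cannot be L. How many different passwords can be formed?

448

The first character has 9−1 = 8 choices (anything except L).
The remaining 2 characters are filled from the other 8 symbols without repetition: 8 × 7 = 56.
Total: 8 × 56 = 448.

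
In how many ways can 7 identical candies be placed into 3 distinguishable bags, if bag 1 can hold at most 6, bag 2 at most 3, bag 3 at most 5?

Ignoring the caps, the number of non-negative solutions to x_1+…+x_3 = 7 is C(9,2) = 36.
Subtract solutions that violate a single cap (substitute x_i' = x_i − (cap_i+1)): x_1 ≥ 7 gives C(2,2) = 1; x_2 ≥ 4 gives C(5,2) = 10; x_3 ≥ 6 gives C(3,2) = 3. Together 14.
No two caps can be exceeded simultaneously, so the pair terms are all 0.
By inclusion–exclusion the count is 36 − 14 + 0 = 22.

22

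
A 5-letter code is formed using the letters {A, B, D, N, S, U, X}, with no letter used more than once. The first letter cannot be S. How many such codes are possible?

The first letter has 7−1 = 6 choices (anything except S).
The remaining 4 letters are filled from the other 6 symbols without repetition: 6 × 5 × 4 × 3 = 360.
Total: 6 × 360 = 2160.

2160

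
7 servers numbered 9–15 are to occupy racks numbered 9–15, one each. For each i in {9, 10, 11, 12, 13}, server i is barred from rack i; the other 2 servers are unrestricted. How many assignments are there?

Let Aᵢ (for 9 ≤ i ≤ 13) be the placements that put server i in its forbidden rack. Any j of these fix j positions, leaving (7−j)! ways to fill the rest, and there are C(5,j) ways to pick which j.
By inclusion–exclusion, the number of valid placements is Σ_{j=0}^{5} (−1)^j C(5,j)·(7−j)!.
Computing: 5040 − 3600 + 1200 − 240 + 30 − 2 = 2428.

2428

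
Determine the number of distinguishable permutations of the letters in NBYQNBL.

Letter multiplicities in NBYQNBL: B×2, L×1, N×2, Q×1, Y×1.
So there are 7! / (2!·2!) = 1260 distinguishable arrangements.

1260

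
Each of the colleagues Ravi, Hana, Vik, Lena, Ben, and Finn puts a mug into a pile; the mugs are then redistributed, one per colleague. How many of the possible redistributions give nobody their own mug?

This is the derangement count D_6: permutations of 6 items with no fixed point.
By inclusion–exclusion this is Σ_{j=0}^{6} (−1)^j C(6,j)·(6−j)!.
Computing: 720 − 720 + 360 − 120 + 30 − 6 + 1 = 265.

265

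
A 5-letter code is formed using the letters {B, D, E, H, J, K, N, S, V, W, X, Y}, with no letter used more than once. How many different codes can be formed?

With no repetition, fill the 5 letters in order: 12 choices, then 11, down to 8.
That product is 12 × 11 × 10 × 9 × 8 = 95040.

95040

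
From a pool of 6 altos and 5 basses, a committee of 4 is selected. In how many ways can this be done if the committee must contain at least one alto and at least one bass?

310

With no constraint there are C(11,4) = 330 possible selections.
Selections missing a whole group: no altos → C(5,4) = 5; no basses → C(6,4) = 15.
Both groups omitted at once is impossible, so 330 − 20 = 310.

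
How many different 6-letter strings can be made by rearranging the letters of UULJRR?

180

Letter multiplicities in UULJRR: J×1, L×1, R×2, U×2.
The number of distinct arrangements is 6!/(2!·2!) = 720/4 = 180.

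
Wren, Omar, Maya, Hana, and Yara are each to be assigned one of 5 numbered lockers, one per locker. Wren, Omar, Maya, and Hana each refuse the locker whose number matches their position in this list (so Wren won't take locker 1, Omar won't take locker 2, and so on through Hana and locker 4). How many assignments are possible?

53

Let Aᵢ (for 1 ≤ i ≤ 4) be the placements that put person i in their forbidden locker. Any j of these fix j positions, leaving (5−j)! ways to fill the rest, and there are C(4,j) ways to pick which j.
By inclusion–exclusion, the number of valid placements is Σ_{j=0}^{4} (−1)^j C(4,j)·(5−j)!.
Computing: 120 − 96 + 36 − 8 + 1 = 53.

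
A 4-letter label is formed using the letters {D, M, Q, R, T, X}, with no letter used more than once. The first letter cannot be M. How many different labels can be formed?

300

The first letter has 6−1 = 5 choices (anything except M).
The remaining 3 letters are filled from the other 5 symbols without repetition: 5 × 4 × 3 = 60.
Total: 5 × 60 = 300.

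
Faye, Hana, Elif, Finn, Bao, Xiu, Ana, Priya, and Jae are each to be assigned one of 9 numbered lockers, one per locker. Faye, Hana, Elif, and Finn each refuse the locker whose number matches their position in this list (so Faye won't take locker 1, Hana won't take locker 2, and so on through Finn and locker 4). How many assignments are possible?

Let Aᵢ (for 1 ≤ i ≤ 4) be the placements that put person i in their forbidden locker. Any j of these fix j positions, leaving (9−j)! ways to fill the rest, and there are C(4,j) ways to pick which j.
By inclusion–exclusion, the number of valid placements is Σ_{j=0}^{4} (−1)^j C(4,j)·(9−j)!.
Computing: 362880 − 161280 + 30240 − 2880 + 120 = 229080.

229080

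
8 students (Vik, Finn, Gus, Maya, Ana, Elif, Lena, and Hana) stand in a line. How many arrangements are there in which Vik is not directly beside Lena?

There are 8! = 40320 arrangements in all. If Vik and Lena are adjacent, merging them into one block gives 2·(7)! = 10080 arrangements.
So 40320 − 10080 = 30240 arrangements keep them apart.

30240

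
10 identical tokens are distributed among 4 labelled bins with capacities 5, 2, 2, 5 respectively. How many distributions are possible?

27

By stars and bars, unrestricted non-negative solutions to x_1+…+x_4 = 10 number C(10+3,3) = 286.
Subtract solutions that violate a single cap (substitute x_i' = x_i − (cap_i+1)): x_1 ≥ 6 gives C(7,3) = 35; x_2 ≥ 3 gives C(10,3) = 120; x_3 ≥ 3 gives C(10,3) = 120; x_4 ≥ 6 gives C(7,3) = 35. Together 310.
Add back pairs where two caps are both exceeded: 4 + 4 + 0 + 35 + 4 + 4 = 51.
By inclusion–exclusion the count is 286 − 310 + 51 = 27.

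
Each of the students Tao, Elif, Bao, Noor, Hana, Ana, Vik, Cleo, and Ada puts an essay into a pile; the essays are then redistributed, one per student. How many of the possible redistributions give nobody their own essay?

Count assignments avoiding every fixed point. For any j of the 9 students fixed to their own essay, the other 9−j can be arranged in (9−j)! ways.
By inclusion–exclusion this is Σ_{j=0}^{9} (−1)^j C(9,j)·(9−j)!.
Computing: 362880 − 362880 + 181440 − 60480 + 15120 − 3024 + 504 − 72 + 9 − 1 = 133496.

133496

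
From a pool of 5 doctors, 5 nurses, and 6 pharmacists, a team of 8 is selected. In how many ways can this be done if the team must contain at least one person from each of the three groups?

12495

Unrestricted: C(16,8) = 12870 ways to pick any 8 of the 16.
Selections missing a whole group: no doctors → C(11,8) = 165; no nurses → C(11,8) = 165; no pharmacists → C(10,8) = 45.
Add back selections omitting two groups (i.e. drawn from a single group): C(5,8) + C(5,8) + C(6,8) = 0.
By inclusion–exclusion: 12870 − 375 + 0 = 12495.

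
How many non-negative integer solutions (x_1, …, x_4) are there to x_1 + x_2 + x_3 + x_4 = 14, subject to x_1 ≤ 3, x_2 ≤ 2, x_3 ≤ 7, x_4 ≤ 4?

Ignoring the caps, the number of non-negative solutions to x_1+…+x_4 = 14 is C(17,3) = 680.
Subtract solutions that violate a single cap (substitute x_i' = x_i − (cap_i+1)): x_1 ≥ 4 gives C(13,3) = 286; x_2 ≥ 3 gives C(14,3) = 364; x_3 ≥ 8 gives C(9,3) = 84; x_4 ≥ 5 gives C(12,3) = 220. Together 954.
Add back pairs where two caps are both exceeded: 120 + 10 + 56 + 20 + 84 + 4 = 294.
Subtract triples: 0 + 10 + 0 + 0 = 10.
By inclusion–exclusion the count is 680 − 954 + 294 − 10 = 10.

10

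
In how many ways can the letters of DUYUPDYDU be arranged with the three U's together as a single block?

420

Treat the 3 copies of U as a single block. The multiset to arrange is then {UUU, D, D, D, P, Y, Y}, 7 items in all.
That gives (7)!/(3!·2!) = 420 arrangements.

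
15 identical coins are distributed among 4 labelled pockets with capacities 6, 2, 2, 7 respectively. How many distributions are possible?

Ignoring the caps, the number of non-negative solutions to x_1+…+x_4 = 15 is C(18,3) = 816.
Subtract solutions that violate a single cap (substitute x_i' = x_i − (cap_i+1)): x_1 ≥ 7 gives C(11,3) = 165; x_2 ≥ 3 gives C(15,3) = 455; x_3 ≥ 3 gives C(15,3) = 455; x_4 ≥ 8 gives C(10,3) = 120. Together 1195.
Add back pairs where two caps are both exceeded: 56 + 56 + 1 + 220 + 35 + 35 = 403.
Subtract triples: 10 + 0 + 0 + 4 = 14.
By inclusion–exclusion the count is 816 − 1195 + 403 − 14 = 10.

10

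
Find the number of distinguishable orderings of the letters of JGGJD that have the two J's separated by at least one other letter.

18

Total arrangements of JGGJD: 5!/(2!·2!) = 30.
If the two J's are adjacent, glue them into one block, leaving 4 items to arrange: (4)!/(2!) = 12 ways.
Subtracting, 30 − 12 = 18 arrangements keep the J's apart.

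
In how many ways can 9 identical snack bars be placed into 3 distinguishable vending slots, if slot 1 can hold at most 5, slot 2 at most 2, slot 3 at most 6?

Without the upper bounds there are C(11,2) = 55 ways to split 9 among 3 vending slots.
Subtract solutions that violate a single cap (substitute x_i' = x_i − (cap_i+1)): x_1 ≥ 6 gives C(5,2) = 10; x_2 ≥ 3 gives C(8,2) = 28; x_3 ≥ 7 gives C(4,2) = 6. Together 44.
Add back pairs where two caps are both exceeded: 1 + 0 + 0 = 1.
By inclusion–exclusion the count is 55 − 44 + 1 = 12.

12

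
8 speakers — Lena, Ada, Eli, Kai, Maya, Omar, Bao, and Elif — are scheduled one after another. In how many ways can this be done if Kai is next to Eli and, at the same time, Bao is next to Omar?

Treat {Kai,Eli} as one block (2 orders) and {Bao,Omar} as another (2 orders).
That leaves 6 units to arrange: 2 × 2 × 6! = 4 × 720 = 2880.

2880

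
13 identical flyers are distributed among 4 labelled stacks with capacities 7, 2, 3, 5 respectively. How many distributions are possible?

30

Without the upper bounds there are C(16,3) = 560 ways to split 13 among 4 stacks.
Subtract solutions that violate a single cap (substitute x_i' = x_i − (cap_i+1)): x_1 ≥ 8 gives C(8,3) = 56; x_2 ≥ 3 gives C(13,3) = 286; x_3 ≥ 4 gives C(12,3) = 220; x_4 ≥ 6 gives C(10,3) = 120. Together 682.
Add back pairs where two caps are both exceeded: 10 + 4 + 0 + 84 + 35 + 20 = 153.
Subtract triples: 0 + 0 + 0 + 1 = 1.
By inclusion–exclusion the count is 560 − 682 + 153 − 1 = 30.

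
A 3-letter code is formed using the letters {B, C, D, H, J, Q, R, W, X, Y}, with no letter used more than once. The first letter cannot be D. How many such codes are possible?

648

The first letter has 10−1 = 9 choices (anything except D).
The remaining 2 letters are filled from the other 9 symbols without repetition: 9 × 8 = 72.
Total: 9 × 72 = 648.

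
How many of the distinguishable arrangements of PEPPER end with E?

With the last slot taken by E, it remains to arrange the other 5 letters (PPPER).
Those 5 letters have P appearing 3 times, giving (5)!/(3!) = 20.

20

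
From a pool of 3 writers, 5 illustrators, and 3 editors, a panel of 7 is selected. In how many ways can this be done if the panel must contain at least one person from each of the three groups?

Total 7-person selections from all 11: C(11,7) = 330.
Subtract selections that omit an entire group: no writers → C(8,7) = 8; no illustrators → C(6,7) = 0; no editors → C(8,7) = 8.
Add back selections omitting two groups (i.e. drawn from a single group): C(3,7) + C(5,7) + C(3,7) = 0.
By inclusion–exclusion: 330 − 16 + 0 = 314.

314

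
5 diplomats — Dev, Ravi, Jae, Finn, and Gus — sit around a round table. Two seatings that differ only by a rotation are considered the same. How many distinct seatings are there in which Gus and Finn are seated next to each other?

Treat {Gus, Finn} as one unit (2 internal orders) and seat the resulting 4 units around the table: (3)! circular arrangements.
So 2 × (3)! = 2 × 6 = 12.

12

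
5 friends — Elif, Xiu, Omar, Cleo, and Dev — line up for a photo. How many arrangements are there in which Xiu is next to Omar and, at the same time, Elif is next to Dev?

Treat {Xiu,Omar} as one block (2 orders) and {Elif,Dev} as another (2 orders).
That leaves 3 units to arrange: 2 × 2 × 3! = 4 × 6 = 24.

24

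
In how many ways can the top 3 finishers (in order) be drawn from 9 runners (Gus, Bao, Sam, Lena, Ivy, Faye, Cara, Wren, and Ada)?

This is an ordered selection of 3 from 9: P(9,3).
That gives 9 × 8 × 7 = 504.

504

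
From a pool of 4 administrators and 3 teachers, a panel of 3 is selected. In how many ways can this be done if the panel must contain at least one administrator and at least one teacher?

Total 3-person selections from all 7: C(7,3) = 35.
Selections missing a whole group: no administrators → C(3,3) = 1; no teachers → C(4,3) = 4.
Both groups omitted at once is impossible, so 35 − 5 = 30.

30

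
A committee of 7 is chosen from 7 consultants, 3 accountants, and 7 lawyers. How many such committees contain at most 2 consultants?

6882

Split by how many consultants are chosen (0 through 2).
Sum: C(7,0)·C(10,7) + C(7,1)·C(10,6) + C(7,2)·C(10,5) = 120 + 1470 + 5292 = 6882.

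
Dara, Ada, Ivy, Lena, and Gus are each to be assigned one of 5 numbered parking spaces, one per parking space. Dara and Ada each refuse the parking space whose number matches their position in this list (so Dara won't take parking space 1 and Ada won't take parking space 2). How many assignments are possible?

78

Let Aᵢ (for i ∈ {1, 2}) be the placements that put person i in their forbidden parking space. Any j of these fix j positions, leaving (5−j)! ways to fill the rest, and there are C(2,j) ways to pick which j.
By inclusion–exclusion, the number of valid placements is Σ_{j=0}^{2} (−1)^j C(2,j)·(5−j)!.
Computing: 120 − 48 + 6 = 78.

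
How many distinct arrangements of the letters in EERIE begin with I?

4

With the first slot taken by I, it remains to arrange the other 4 letters (EERE).
Those 4 letters have E appearing 3 times, giving (4)!/(3!) = 4.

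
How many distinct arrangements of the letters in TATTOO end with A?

10

Fix A in the last position and arrange the remaining 5 letters.
Those 5 letters have O appearing twice and T appearing 3 times, giving (5)!/(3!·2!) = 10.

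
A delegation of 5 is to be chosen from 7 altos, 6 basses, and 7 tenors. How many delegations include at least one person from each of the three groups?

10976

Total 5-person selections from all 20: C(20,5) = 15504.
Subtract selections that omit an entire group: no altos → C(13,5) = 1287; no basses → C(14,5) = 2002; no tenors → C(13,5) = 1287.
Add back selections omitting two groups (i.e. drawn from a single group): C(7,5) + C(6,5) + C(7,5) = 48.
By inclusion–exclusion: 15504 − 4576 + 48 = 10976.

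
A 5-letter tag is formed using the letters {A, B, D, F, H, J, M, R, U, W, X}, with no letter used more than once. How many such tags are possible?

55440

Choose and order 5 of the 11 symbols: the first letter has 11 options, the next 10, and so on down to 7.
11 × 10 × 9 × 8 × 7 = 55440.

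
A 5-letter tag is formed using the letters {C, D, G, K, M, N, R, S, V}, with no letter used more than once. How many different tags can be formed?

Choose and order 5 of the 9 symbols: the first letter has 9 options, the next 8, and so on down to 5.
That product is 9 × 8 × 7 × 6 × 5 = 15120.

15120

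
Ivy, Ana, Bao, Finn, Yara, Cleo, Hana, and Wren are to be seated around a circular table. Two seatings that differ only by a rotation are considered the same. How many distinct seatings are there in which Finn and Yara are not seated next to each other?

3600

All circular seatings of 8 people number (7)! = 5040.
Those with Finn next to Yara: fuse the pair into one unit and seat 7 units around a circle — 2·(6)! = 1440.
Subtracting, 5040 − 1440 = 3600.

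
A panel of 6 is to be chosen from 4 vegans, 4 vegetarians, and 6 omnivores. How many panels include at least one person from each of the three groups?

2556

Total 6-person selections from all 14: C(14,6) = 3003.
Subtract selections that omit an entire group: no vegans → C(10,6) = 210; no vegetarians → C(10,6) = 210; no omnivores → C(8,6) = 28.
Add back selections omitting two groups (i.e. drawn from a single group): C(4,6) + C(4,6) + C(6,6) = 1.
By inclusion–exclusion: 3003 − 448 + 1 = 2556.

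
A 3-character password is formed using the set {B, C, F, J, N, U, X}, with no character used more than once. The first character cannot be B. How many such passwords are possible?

The first character has 7−1 = 6 choices (anything except B).
The remaining 2 characters are filled from the other 6 symbols without repetition: 6 × 5 = 30.
Total: 6 × 30 = 180.

180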